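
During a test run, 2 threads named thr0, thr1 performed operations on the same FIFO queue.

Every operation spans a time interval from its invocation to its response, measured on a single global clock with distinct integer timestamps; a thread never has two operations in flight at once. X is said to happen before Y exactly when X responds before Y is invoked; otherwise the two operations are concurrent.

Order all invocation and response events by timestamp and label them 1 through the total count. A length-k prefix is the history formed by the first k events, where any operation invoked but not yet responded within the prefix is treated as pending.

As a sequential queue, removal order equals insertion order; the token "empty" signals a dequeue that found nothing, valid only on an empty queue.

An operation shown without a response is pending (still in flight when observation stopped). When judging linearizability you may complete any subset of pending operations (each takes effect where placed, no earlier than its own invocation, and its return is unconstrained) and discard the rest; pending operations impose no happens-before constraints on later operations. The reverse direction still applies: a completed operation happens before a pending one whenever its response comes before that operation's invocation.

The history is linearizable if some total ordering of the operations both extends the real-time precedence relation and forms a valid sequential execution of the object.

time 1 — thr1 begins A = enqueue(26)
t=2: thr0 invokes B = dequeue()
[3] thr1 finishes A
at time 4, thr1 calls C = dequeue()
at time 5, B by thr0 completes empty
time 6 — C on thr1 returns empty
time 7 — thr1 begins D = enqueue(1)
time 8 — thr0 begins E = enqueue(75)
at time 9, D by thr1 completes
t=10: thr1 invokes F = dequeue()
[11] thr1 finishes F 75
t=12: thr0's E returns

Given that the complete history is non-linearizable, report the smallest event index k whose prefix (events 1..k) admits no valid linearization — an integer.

6

events 1..5 are still linearizable — one witness is A, C, B:
1. A enqueue(26), leaving queue <26>
2. C dequeue() (pending, included), leaving queue <>
3. B dequeue() → empty, leaving queue <>
once event 6 joins (C's response, time 6), exhaustive search finds no witness
take A, B, C: step 2 already fails, because B dequeue() → empty cannot occur there
take A, C, B: step 2 already fails, because C dequeue() → empty cannot occur there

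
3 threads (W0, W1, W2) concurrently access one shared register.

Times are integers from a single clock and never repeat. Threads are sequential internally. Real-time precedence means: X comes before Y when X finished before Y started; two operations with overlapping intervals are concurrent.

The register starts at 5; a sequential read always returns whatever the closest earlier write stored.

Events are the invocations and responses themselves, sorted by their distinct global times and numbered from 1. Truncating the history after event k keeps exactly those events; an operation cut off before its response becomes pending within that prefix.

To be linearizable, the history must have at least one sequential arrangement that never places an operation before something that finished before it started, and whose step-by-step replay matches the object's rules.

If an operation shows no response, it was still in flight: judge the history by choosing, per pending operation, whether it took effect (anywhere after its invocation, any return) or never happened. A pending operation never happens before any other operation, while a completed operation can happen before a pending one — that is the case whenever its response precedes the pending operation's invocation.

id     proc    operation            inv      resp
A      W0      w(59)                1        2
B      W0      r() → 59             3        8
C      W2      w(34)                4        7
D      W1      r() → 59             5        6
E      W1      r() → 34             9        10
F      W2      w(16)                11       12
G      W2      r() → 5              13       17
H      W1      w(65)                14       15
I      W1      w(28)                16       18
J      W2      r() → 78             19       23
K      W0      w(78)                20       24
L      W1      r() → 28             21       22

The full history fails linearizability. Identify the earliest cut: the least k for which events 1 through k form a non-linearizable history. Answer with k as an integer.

17

events 1..16 are still linearizable — one witness is A, B, D, C, E, F, G, H:
1. A w(59), leaving value 59
2. B r() → 59, leaving value 59
3. D r() → 59, leaving value 59
4. C w(34), leaving value 34
5. E r() → 34, leaving value 34
6. F w(16), leaving value 16
7. G r() (pending, included), leaving value 16
8. H w(65), leaving value 65
at event 17 (G's time-17 response) nothing linearizes any more
completion choices over the 1 pending operation (I) were checked; none helps
e.g. A, B, C, D, E, F, G, H (pending dropped): illegal at step 4, since D r() → 59 cannot apply there
e.g. A, B, C, D, E, F, H, G (pending dropped): illegal at step 4, since D r() → 59 cannot apply there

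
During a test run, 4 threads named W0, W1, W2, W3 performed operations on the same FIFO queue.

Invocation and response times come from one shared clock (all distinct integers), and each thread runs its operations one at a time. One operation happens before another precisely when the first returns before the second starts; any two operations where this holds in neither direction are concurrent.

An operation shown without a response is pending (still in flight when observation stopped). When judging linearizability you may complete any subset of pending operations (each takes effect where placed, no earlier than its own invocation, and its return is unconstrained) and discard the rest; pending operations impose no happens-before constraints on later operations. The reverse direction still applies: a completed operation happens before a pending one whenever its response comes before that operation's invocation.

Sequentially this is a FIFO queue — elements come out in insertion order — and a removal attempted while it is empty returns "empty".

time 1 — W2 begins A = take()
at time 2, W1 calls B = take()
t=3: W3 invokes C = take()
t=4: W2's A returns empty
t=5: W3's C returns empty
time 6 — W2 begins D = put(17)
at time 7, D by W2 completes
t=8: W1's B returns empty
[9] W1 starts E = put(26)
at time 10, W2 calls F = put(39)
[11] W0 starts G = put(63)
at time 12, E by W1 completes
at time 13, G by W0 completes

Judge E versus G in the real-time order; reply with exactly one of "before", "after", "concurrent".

concurrent

E spans [9,12], G spans [11,13]
the intervals overlap in both directions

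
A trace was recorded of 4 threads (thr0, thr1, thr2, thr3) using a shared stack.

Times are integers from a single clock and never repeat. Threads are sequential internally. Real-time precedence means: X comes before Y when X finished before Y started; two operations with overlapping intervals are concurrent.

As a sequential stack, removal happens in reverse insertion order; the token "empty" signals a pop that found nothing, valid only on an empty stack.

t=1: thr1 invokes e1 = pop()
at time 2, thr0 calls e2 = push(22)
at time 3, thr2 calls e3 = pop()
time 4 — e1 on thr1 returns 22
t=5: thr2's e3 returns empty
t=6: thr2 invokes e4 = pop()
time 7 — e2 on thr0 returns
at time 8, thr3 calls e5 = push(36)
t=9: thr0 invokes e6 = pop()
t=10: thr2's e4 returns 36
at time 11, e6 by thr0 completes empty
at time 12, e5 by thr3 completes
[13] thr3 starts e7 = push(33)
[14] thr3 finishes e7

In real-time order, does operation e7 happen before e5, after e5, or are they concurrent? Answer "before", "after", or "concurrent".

e7 spans [13,14], e5 spans [8,12]
resp(e5)=12 < inv(e7)=13

after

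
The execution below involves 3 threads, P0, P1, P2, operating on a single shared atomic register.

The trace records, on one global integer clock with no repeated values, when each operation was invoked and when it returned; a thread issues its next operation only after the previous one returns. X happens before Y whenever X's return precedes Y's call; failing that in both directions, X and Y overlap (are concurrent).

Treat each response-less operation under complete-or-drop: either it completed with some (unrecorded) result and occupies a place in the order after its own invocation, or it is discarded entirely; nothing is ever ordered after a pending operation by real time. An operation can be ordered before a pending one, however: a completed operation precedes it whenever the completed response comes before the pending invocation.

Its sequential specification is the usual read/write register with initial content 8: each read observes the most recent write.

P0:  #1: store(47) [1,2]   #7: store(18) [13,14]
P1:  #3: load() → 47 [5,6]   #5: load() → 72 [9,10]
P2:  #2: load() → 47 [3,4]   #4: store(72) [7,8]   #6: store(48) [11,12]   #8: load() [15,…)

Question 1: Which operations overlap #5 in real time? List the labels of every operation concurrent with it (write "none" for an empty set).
none

#5 spans [9,10]; an op avoiding the whole window 9..10 is ordered, any other is concurrent
#1 [1,2]: before
#2 [3,4]: before
#3 [5,6]: before
#4 [7,8]: before
#6 [11,12]: after
#7 [13,14]: after
#8 [15,…): after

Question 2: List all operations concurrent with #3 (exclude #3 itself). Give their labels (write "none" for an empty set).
none

#3 runs from 5 to 6; window-overlapping ops are concurrent
#1 [1,2]: before
#2 [3,4]: before
#4 [7,8]: after
#5 [9,10]: after
#6 [11,12]: after
#7 [13,14]: after
#8 [15,…): after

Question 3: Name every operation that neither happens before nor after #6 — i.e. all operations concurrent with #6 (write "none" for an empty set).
none

overlap test against #6 [11,12]: concurrent iff the interval meets 11..12
#1 [1,2]: before
#2 [3,4]: before
#3 [5,6]: before
#4 [7,8]: before
#5 [9,10]: before
#7 [13,14]: after
#8 [15,…): after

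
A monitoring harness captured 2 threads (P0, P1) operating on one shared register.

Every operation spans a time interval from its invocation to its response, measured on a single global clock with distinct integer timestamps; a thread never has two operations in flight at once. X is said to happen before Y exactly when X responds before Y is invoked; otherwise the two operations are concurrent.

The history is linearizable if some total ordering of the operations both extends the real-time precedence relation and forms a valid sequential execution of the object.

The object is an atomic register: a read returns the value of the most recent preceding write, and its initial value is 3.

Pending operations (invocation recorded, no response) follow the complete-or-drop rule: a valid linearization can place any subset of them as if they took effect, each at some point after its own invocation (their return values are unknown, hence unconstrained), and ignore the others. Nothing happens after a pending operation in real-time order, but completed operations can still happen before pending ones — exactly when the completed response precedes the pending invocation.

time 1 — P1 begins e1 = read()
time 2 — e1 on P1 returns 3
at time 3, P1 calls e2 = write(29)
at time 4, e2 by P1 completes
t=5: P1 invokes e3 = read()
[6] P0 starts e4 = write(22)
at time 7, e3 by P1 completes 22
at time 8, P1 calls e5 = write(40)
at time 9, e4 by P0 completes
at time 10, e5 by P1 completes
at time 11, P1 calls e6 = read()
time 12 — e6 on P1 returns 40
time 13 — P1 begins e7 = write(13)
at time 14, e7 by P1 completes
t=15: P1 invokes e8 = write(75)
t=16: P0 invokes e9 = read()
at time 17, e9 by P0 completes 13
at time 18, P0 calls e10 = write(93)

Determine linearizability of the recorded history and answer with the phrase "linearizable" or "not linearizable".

linearizable

one valid linearization: e1, e2, e4, e3, e5, e6, e7, e9
1. e1 read() → 3, leaving value 3
2. e2 write(29), leaving value 29
3. e4 write(22), leaving value 22
4. e3 read() → 22, leaving value 22
5. e5 write(40), leaving value 40
6. e6 read() → 40, leaving value 40
7. e7 write(13), leaving value 13
8. e9 read() → 13, leaving value 13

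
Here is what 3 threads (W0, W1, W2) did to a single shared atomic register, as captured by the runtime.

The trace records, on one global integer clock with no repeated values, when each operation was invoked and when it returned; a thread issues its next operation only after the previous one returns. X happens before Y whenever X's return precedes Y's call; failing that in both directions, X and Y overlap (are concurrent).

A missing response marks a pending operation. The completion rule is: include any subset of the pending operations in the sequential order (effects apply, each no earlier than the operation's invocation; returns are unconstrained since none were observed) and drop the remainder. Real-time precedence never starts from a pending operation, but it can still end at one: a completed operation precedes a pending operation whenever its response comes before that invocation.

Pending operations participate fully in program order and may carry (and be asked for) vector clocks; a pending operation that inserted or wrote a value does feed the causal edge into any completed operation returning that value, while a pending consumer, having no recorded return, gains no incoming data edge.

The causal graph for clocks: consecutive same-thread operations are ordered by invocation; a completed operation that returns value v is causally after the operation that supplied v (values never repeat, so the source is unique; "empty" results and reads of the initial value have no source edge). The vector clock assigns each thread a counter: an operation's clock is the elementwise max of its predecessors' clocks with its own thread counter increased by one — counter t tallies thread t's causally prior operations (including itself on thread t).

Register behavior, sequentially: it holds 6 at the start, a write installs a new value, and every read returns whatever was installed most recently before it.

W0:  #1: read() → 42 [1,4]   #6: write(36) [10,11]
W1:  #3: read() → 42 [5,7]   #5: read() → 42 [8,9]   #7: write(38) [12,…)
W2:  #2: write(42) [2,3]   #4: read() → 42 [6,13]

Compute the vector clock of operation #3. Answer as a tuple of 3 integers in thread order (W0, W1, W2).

no predecessors for #2 (invoked 2): W2 increments from zero → (0, 0, 1)
invoked at 6, #4 merges VC(#2)=(0, 0, 1) and bumps W2's slot → (0, 0, 2)
invoked at 5, #3 merges VC(#2)=(0, 0, 1) and bumps W1's slot → (0, 1, 1)
invoked at 1, #1 merges VC(#2)=(0, 0, 1) and bumps W0's slot → (1, 0, 1)
invoked at 8, #5 merges VC(#2)=(0, 0, 1), VC(#3)=(0, 1, 1) and bumps W1's slot → (0, 2, 1)
invoked at 10, #6 merges VC(#1)=(1, 0, 1) and bumps W0's slot → (2, 0, 1)
invoked at 12, #7 merges VC(#5)=(0, 2, 1) and bumps W1's slot → (0, 3, 1)
target: VC(#3) = (0, 1, 1)

(0, 1, 1)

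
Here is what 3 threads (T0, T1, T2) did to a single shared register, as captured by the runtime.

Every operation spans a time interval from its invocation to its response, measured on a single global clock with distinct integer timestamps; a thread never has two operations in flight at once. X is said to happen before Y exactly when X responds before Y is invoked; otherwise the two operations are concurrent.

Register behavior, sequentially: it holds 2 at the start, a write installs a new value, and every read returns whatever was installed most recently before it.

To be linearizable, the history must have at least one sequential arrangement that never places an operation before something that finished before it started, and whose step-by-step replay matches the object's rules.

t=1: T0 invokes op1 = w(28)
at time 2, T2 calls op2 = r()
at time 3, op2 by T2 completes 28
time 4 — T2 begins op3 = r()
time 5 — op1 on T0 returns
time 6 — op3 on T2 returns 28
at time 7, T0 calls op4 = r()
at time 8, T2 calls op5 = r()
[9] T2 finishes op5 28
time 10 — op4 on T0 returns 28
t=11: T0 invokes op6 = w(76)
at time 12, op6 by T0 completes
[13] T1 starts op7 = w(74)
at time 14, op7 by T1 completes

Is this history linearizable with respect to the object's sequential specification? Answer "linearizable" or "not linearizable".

one valid linearization: op1, op2, op3, op4, op5, op6, op7
after step 1 (op1 w(28)): value 28
after step 2 (op2 r() → 28): value 28
after step 3 (op3 r() → 28): value 28
after step 4 (op4 r() → 28): value 28
after step 5 (op5 r() → 28): value 28
after step 6 (op6 w(76)): value 76
after step 7 (op7 w(74)): value 74

linearizable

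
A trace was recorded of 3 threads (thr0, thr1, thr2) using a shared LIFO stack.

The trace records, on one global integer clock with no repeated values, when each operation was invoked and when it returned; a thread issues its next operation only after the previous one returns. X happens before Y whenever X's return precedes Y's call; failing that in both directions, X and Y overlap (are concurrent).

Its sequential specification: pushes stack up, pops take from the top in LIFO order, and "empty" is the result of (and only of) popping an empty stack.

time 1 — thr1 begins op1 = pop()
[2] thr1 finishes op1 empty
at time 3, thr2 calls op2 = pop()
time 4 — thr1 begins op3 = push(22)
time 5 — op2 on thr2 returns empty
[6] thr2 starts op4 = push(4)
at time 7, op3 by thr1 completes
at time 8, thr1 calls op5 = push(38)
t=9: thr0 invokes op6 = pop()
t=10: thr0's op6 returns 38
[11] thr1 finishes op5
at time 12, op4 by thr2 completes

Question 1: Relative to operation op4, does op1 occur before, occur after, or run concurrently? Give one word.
Answer: before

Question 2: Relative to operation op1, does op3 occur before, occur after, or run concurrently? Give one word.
Answer: after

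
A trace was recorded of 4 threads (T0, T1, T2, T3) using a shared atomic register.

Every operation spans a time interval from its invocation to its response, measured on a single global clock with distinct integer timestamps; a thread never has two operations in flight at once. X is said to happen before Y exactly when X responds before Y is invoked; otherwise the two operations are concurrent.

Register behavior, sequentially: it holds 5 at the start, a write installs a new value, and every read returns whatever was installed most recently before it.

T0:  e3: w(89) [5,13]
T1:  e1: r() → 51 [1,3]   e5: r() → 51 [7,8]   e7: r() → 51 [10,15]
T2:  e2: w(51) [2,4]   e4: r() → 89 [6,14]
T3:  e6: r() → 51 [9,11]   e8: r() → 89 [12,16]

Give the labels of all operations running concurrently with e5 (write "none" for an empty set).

e5 spans [7,8]: anything still running between times 7 and 8 counts as concurrent
e1 [1,3]: before
e2 [2,4]: before
e3 [5,13]: concurrent
e4 [6,14]: concurrent
e6 [9,11]: after
e7 [10,15]: after
e8 [12,16]: after

e3, e4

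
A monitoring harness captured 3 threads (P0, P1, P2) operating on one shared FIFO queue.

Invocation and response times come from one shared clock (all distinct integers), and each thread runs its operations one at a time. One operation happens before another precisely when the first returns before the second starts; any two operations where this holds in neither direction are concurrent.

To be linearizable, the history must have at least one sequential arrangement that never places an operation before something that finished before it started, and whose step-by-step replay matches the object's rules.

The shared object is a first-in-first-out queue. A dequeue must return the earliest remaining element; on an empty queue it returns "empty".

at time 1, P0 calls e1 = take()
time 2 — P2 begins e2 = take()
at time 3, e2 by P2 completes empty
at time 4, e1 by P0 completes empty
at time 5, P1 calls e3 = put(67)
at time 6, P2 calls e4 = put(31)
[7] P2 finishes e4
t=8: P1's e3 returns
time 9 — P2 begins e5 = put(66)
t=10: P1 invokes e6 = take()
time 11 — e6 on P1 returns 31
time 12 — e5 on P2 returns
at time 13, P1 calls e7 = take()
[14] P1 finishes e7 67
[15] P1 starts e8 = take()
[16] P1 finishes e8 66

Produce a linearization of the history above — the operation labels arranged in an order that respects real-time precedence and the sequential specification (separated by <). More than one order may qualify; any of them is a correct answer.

e1 < e2 < e4 < e3 < e5 < e6 < e7 < e8

step 1: e1 take() → empty — queue <>
step 2: e2 take() → empty — queue <>
step 3: e4 put(31) — queue <31>
step 4: e3 put(67) — queue <31,67>
step 5: e5 put(66) — queue <31,67,66>
step 6: e6 take() → 31 — queue <67,66>
step 7: e7 take() → 67 — queue <66>
step 8: e8 take() → 66 — queue <>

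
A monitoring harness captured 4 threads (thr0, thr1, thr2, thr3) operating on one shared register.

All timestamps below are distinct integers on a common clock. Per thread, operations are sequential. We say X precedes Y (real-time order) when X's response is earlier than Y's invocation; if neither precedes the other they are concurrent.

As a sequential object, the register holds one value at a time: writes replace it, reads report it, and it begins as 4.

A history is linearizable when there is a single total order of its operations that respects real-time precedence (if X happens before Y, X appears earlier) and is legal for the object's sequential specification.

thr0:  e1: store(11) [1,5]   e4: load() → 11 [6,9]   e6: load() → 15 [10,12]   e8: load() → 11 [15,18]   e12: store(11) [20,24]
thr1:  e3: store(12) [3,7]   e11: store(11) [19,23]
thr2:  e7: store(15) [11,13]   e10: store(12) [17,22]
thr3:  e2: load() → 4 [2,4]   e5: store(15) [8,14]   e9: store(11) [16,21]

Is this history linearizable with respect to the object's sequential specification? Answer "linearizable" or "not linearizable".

a witness: e2, e1, e4, e3, e5, e6, e7, e9, e8, e10, e11, e12
after step 1 (e2 load() → 4): value 4
after step 2 (e1 store(11)): value 11
after step 3 (e4 load() → 11): value 11
after step 4 (e3 store(12)): value 12
after step 5 (e5 store(15)): value 15
after step 6 (e6 load() → 15): value 15
after step 7 (e7 store(15)): value 15
after step 8 (e9 store(11)): value 11
after step 9 (e8 load() → 11): value 11
after step 10 (e10 store(12)): value 12
after step 11 (e11 store(11)): value 11
after step 12 (e12 store(11)): value 11

linearizable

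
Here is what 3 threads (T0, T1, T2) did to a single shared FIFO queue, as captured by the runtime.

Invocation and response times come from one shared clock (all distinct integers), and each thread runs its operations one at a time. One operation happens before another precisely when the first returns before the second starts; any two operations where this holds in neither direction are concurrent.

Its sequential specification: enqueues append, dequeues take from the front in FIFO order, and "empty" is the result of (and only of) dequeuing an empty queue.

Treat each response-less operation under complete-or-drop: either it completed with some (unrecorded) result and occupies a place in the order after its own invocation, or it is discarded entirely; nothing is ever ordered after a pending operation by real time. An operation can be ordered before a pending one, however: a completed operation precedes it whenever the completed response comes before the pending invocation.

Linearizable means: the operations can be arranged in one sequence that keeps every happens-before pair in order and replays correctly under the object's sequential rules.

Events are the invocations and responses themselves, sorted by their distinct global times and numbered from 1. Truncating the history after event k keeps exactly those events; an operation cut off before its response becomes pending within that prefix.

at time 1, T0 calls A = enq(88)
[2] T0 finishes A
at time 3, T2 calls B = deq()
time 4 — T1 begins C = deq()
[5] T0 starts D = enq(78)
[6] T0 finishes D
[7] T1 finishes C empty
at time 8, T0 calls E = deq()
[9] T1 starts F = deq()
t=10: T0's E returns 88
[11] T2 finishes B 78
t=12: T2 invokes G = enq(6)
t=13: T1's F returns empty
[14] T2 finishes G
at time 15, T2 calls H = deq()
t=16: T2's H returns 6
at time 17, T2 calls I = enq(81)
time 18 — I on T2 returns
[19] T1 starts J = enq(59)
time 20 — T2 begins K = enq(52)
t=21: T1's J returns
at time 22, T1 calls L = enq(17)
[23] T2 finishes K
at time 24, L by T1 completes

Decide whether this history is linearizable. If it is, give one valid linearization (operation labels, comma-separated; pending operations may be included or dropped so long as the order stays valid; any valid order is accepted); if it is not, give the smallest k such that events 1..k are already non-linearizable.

not linearizable — minimal violating prefix: 10 events

cut after 9 events: linearizable; cut after 10 events (E responds, time 10): not linearizable
real-time-consistent orders of the 4 completed operations: 2 — all fail the FIFO queue replay
including or dropping the 2 pending operations (B, F) in any combination fails
sample order A, C, D, E (pending dropped) stalls at step 2 — C deq() → empty has no legal effect
sample order A, D, C, E (pending dropped) stalls at step 3 — C deq() → empty has no legal effect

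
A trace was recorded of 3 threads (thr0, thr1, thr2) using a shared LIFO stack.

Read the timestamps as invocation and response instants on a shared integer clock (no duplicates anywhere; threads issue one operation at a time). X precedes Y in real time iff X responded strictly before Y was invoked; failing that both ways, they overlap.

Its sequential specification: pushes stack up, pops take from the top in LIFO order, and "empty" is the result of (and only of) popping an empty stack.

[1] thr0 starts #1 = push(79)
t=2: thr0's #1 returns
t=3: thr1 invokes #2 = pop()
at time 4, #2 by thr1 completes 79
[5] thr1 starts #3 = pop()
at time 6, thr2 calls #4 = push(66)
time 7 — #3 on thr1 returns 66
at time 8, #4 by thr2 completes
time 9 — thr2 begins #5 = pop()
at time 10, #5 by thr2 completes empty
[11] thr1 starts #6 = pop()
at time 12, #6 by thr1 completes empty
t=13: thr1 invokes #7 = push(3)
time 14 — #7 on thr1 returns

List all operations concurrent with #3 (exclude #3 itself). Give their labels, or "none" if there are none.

concurrent with #3 ([5,7]): every op whose interval crosses 5..7
#1 [1,2]: before
#2 [3,4]: before
#4 [6,8]: concurrent
#5 [9,10]: after
#6 [11,12]: after
#7 [13,14]: after

#4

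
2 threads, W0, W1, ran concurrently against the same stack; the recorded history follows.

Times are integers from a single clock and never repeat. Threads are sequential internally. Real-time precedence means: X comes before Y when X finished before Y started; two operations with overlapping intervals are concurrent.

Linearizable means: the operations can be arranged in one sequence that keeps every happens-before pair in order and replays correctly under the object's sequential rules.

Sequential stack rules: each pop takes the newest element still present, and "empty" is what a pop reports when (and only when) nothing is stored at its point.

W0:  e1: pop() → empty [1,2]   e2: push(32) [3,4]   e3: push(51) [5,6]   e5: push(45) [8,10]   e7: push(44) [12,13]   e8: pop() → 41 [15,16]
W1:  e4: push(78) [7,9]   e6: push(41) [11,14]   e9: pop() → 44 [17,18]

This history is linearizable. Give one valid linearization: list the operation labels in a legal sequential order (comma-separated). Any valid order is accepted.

e1, e2, e3, e4, e5, e7, e6, e8, e9

after step 1 (e1 pop() → empty): stack <>
after step 2 (e2 push(32)): stack <32>
after step 3 (e3 push(51)): stack <32,51>
after step 4 (e4 push(78)): stack <32,51,78>
after step 5 (e5 push(45)): stack <32,51,78,45>
after step 6 (e7 push(44)): stack <32,51,78,45,44>
after step 7 (e6 push(41)): stack <32,51,78,45,44,41>
after step 8 (e8 pop() → 41): stack <32,51,78,45,44>
after step 9 (e9 pop() → 44): stack <32,51,78,45>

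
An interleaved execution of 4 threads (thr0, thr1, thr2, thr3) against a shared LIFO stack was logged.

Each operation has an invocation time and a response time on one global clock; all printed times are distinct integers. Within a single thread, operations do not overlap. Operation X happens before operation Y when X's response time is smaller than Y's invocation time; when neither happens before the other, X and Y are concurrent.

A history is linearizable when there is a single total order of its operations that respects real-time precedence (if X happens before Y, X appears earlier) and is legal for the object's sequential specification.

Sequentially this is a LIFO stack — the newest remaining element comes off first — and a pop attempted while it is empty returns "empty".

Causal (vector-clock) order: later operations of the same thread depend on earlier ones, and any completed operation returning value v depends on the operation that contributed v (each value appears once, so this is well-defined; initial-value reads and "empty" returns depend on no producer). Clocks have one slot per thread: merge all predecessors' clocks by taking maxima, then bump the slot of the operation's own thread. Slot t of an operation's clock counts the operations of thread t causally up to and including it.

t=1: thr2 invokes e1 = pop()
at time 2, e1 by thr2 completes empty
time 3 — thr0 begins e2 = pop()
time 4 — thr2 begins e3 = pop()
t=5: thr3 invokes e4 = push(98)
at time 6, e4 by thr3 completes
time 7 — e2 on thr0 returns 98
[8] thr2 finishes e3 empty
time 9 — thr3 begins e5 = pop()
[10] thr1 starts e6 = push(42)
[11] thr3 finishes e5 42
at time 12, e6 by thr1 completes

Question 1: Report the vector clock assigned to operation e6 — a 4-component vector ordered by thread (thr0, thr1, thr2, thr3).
Answer: (0, 1, 0, 0)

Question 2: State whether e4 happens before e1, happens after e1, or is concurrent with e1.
Answer: after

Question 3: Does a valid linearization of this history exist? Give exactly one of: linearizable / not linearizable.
one valid linearization: e1, e3, e4, e2, e6, e5
after step 1 (e1 pop() → empty): stack <>
after step 2 (e3 pop() → empty): stack <>
after step 3 (e4 push(98)): stack <98>
after step 4 (e2 pop() → 98): stack <>
after step 5 (e6 push(42)): stack <42>
after step 6 (e5 pop() → 42): stack <>

linearizable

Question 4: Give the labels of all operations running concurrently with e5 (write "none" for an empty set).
Answer: e6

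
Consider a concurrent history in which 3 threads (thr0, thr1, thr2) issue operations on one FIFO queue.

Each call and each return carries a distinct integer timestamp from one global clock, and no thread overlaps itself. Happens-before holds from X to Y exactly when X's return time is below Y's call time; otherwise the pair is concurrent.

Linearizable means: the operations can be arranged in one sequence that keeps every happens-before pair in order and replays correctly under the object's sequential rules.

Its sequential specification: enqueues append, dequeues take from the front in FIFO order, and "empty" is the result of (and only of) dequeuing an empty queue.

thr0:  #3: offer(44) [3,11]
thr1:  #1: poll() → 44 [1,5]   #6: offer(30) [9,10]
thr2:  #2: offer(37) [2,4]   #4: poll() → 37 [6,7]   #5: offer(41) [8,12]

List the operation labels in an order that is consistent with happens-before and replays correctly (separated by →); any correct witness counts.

1. #3 offer(44), leaving queue <44>
2. #1 poll() → 44, leaving queue <>
3. #2 offer(37), leaving queue <37>
4. #4 poll() → 37, leaving queue <>
5. #5 offer(41), leaving queue <41>
6. #6 offer(30), leaving queue <41,30>

#3 → #1 → #2 → #4 → #5 → #6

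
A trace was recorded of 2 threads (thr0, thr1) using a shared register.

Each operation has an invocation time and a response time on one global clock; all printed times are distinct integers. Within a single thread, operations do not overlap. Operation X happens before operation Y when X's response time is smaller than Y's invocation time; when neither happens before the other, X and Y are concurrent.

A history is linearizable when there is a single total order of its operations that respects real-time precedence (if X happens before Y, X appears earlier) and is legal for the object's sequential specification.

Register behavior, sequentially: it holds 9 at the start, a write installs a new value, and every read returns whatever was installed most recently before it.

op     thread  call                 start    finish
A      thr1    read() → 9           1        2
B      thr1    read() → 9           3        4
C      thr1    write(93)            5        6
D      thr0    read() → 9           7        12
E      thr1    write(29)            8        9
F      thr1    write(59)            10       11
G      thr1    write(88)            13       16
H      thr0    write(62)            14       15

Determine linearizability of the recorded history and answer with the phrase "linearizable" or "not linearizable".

events 1..11 are fine; event 12 — the response of D at time 12 — makes the prefix non-linearizable
the 6 completed operations admit 3 real-time orders; each fails the register replay
sample order A, B, C, D, E, F stalls at step 4 — D read() → 9 has no legal effect
sample order A, B, C, E, D, F stalls at step 5 — D read() → 9 has no legal effect

not linearizable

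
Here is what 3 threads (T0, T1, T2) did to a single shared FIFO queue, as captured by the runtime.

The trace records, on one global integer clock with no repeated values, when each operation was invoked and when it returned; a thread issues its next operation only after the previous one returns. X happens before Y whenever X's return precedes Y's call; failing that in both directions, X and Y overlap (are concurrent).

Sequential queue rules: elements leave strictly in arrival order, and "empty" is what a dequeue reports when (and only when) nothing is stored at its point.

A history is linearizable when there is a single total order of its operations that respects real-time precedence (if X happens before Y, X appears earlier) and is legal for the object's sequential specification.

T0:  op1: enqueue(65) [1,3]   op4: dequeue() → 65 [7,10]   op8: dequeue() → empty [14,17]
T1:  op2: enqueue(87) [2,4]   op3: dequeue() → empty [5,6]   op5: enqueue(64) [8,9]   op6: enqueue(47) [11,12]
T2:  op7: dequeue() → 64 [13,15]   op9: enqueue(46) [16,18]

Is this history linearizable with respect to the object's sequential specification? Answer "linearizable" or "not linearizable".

not linearizable

the violation lands at event 6, op3's response at time 6: events 1..5 linearize, events 1..6 do not
no legal order exists: 2 real-time-consistent candidates over 3 completed FIFO queue operations, all rejected
e.g. op1, op2, op3: illegal at step 3, since op3 dequeue() → empty cannot apply there
e.g. op2, op1, op3: illegal at step 3, since op3 dequeue() → empty cannot apply there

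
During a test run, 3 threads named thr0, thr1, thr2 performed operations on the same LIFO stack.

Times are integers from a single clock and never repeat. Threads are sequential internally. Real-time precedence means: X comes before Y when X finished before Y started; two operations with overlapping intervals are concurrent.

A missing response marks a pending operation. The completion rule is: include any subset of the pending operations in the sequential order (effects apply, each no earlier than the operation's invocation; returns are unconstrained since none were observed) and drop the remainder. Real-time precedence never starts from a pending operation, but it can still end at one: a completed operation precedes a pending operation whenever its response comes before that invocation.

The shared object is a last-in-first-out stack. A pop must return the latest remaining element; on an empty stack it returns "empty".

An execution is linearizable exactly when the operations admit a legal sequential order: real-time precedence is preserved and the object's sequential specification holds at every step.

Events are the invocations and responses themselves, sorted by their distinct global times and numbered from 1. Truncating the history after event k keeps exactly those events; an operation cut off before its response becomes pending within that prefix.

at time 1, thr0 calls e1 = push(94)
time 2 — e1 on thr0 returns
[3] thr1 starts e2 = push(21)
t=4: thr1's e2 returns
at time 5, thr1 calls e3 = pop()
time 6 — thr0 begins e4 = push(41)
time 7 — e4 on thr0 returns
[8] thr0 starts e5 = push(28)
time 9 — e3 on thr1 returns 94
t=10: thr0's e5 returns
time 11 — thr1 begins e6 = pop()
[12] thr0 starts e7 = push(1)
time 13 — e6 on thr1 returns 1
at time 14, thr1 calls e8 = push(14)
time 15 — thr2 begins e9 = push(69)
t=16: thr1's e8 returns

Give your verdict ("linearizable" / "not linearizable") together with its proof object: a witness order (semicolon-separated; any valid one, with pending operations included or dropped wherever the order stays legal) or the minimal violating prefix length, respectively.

not linearizable — minimal violating prefix: 9 events

prefix check: 1..8 passes, 1..9 fails once e3's time-9 response joins
checked exhaustively: 2 real-time-consistent orders of 4 completed operations, zero legal LIFO stack replays
completion choices over the 1 pending operation (e5) were checked; none helps
e.g. e1, e2, e3, e4 (pending dropped): illegal at step 3, since e3 pop() → 94 cannot apply there
e.g. e1, e2, e4, e3 (pending dropped): illegal at step 4, since e3 pop() → 94 cannot apply there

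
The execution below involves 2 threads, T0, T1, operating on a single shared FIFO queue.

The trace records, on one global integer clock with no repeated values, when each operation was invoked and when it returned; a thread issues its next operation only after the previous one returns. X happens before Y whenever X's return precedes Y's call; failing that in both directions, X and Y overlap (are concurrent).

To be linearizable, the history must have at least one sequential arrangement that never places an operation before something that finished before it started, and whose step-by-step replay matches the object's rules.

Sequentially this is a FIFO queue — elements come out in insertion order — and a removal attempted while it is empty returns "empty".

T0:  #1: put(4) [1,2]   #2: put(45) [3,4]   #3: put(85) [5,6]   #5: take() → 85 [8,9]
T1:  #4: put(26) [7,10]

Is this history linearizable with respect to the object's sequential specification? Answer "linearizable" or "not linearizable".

events 1..8 are fine; event 9 — the response of #5 at time 9 — makes the prefix non-linearizable
exhaustive check: the 4 completed FIFO queue ops admit one real-time order; illegal
every completion of the 1 pending operation (#4) was checked; none linearizes
one such order, #1, #2, #3, #5 (pending dropped), breaks at step 4 where #5 take() → 85 is illegal

not linearizable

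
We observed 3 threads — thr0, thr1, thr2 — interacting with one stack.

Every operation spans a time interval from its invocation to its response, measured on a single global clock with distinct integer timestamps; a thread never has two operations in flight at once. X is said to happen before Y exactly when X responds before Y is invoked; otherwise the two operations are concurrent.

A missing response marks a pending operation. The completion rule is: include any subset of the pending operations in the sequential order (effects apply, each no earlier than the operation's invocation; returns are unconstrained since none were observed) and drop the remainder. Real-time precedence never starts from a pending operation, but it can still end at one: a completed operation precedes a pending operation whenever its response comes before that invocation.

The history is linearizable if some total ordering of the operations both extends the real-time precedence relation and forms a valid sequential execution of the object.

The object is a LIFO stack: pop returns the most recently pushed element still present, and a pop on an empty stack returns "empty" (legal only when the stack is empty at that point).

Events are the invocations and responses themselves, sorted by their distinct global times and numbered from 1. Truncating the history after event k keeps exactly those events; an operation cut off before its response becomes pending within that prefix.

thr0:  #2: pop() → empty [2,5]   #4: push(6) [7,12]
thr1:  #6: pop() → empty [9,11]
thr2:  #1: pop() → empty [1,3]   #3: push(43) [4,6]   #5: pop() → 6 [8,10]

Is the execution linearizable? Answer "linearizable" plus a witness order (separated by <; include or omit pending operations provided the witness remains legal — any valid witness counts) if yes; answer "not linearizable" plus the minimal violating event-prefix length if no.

already the first 11 events (up to #6's response at time 11) admit no linearization; the first 10 still do
checked exhaustively: 6 real-time-consistent orders of 5 completed operations, zero legal stack replays
no escape via the 1 pending operation (#4): every completion choice fails
sample order #1, #2, #3, #5, #6 (pending dropped) stalls at step 4 — #5 pop() → 6 has no legal effect
sample order #1, #2, #3, #6, #5 (pending dropped) stalls at step 4 — #6 pop() → empty has no legal effect

not linearizable — minimal violating prefix: 11 events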